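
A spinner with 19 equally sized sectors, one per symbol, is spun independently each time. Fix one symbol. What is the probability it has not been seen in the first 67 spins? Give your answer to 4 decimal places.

Each spin misses the fixed symbol with probability (19-1)/19 = 18/19, independently.
P(still missing after 67) = (18/19)^67 = 0.02672.

0.0267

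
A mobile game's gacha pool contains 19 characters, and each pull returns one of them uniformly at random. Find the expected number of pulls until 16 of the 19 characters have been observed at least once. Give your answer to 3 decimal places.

With k distinct characters already seen, the next new one arrives after an expected 19/(19-k) pulls.
Sum over k = 0,...,15: E = 19/19 + 19/18 + 19/17 + ... + 19/5 + 19/4 = 32.5737.

32.574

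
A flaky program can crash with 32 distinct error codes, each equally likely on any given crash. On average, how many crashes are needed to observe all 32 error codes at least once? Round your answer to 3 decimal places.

129.872

After k distinct error codes have appeared, the next crash gives a new one with probability (32-k)/32, so the expected wait for the (k+1)-th is 32/(32-k).
E[T] = 32/32 + 32/31 + 32/30 + ... + 32/2 + 32/1 = 32·H_{32}.
H_{32} = 4.0585, so E[T] = 129.8718.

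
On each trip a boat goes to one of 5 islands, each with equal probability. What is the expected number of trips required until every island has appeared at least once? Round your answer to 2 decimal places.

11.42

The wait to go from k to k+1 distinct islands is geometric with mean 5/(5-k).
E[T] = 5/5 + 5/4 + 5/3 + 5/2 + 5/1 = 5·H_{5}.
H_{5} = 2.283, so E[T] = 11.417.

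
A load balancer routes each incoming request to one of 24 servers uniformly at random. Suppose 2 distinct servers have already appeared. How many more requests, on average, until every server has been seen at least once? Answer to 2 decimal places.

88.58

From k distinct to k+1 distinct takes on average 24/(24-k) requests.
Sum over k = 2,...,23: E = 24/22 + 24/21 + 24/20 + ... + 24/2 + 24/1 = 88.580.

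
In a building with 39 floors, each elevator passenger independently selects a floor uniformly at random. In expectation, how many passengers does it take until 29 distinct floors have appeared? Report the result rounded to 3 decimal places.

51.658

With k distinct floors already seen, the next new one arrives after an expected 39/(39-k) passengers.
Sum over k = 0,...,28: E = 39/39 + 39/38 + 39/37 + ... + 39/12 + 39/11 = 51.6584.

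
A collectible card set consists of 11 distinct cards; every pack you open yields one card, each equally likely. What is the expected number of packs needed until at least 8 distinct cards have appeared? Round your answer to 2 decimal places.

13.05

Going from k to k+1 distinct takes a geometric number of packs with mean 11/(11-k).
Sum over k = 0,...,7: E = 11/11 + 11/10 + 11/9 + ... + 11/5 + 11/4 = 13.052.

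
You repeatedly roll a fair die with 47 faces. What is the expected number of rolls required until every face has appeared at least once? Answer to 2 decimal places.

208.58

After k distinct faces have appeared, the next roll gives a new one with probability (47-k)/47, so the expected wait for the (k+1)-th is 47/(47-k).
E[T] = 47/47 + 47/46 + 47/45 + ... + 47/2 + 47/1 = 47·H_{47}.
H_{47} = 4.438, so E[T] = 208.584.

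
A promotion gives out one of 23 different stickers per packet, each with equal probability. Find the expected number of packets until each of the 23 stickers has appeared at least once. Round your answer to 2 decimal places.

Split into phases: going from k distinct to k+1 distinct takes on average 23/(23-k) packets.
E[T] = 23/23 + 23/22 + 23/21 + ... + 23/2 + 23/1 = 23·H_{23}.
H_{23} = 3.734, so E[T] = 85.889.

85.89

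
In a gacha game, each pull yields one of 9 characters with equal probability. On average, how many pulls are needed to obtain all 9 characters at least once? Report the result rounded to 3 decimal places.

The wait to go from k to k+1 distinct characters is geometric with mean 9/(9-k).
E[T] = 9/9 + 9/8 + 9/7 + ... + 9/2 + 9/1 = 9·H_{9}.
H_{9} = 2.8290, so E[T] = 25.4607.

25.461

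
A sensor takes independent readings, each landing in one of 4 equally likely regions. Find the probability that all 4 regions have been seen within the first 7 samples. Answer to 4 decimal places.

Let A_i be the event that region i is missing after 7 samples. By inclusion–exclusion on the A_i,
P(all seen) = Σ_{j=0}^{4} (-1)^j C(4,j)((4-j)/4)^7
= 1.00000 - 0.53394 + 0.04688 - 0.00024 + 0.00000
= 0.51270.

0.5127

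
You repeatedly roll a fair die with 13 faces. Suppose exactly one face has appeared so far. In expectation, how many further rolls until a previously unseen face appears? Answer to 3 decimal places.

1.083

The number of rolls until the next new face is geometric with success probability 12/13, so its mean is 13/12.
E = 13/12 = 1.0833.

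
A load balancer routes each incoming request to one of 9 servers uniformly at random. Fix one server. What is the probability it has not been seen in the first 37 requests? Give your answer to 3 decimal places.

0.013

Each request misses the fixed server with probability (9-1)/9 = 8/9, independently.
P(still missing after 37) = (8/9)^37 = 0.0128.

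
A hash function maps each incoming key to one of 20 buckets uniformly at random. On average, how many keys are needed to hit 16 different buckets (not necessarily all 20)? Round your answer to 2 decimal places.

30.29

With k distinct buckets already seen, the next new one arrives after an expected 20/(20-k) keys.
Sum over k = 0,...,15: E = 20/20 + 20/19 + 20/18 + ... + 20/6 + 20/5 = 30.288.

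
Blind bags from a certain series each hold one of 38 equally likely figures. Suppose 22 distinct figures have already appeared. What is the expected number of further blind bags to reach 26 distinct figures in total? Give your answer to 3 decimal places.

10.546

From k distinct to k+1 distinct takes on average 38/(38-k) blind bags.
Sum over k = 22,...,25: E = 38/16 + 38/15 + 38/14 + 38/13 = 10.5457.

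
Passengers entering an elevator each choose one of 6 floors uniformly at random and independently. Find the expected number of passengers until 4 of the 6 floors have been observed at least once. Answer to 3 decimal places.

Going from k to k+1 distinct takes a geometric number of passengers with mean 6/(6-k).
Sum over k = 0,...,3: E = 6/6 + 6/5 + 6/4 + 6/3 = 5.7000.

5.700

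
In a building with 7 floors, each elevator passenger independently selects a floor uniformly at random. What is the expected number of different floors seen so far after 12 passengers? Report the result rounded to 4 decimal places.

For each floor, P(seen in 12 passengers) = 1 - (6/7)^12 = 0.84273.
By linearity of expectation, E[distinct seen] = 7·(1 - (6/7)^12) = 5.89913.

5.8991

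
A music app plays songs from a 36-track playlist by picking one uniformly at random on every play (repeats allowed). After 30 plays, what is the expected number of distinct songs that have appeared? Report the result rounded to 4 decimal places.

For each song, P(seen in 30 plays) = 1 - (35/36)^30 = 0.57050.
By linearity of expectation, E[distinct seen] = 36·(1 - (35/36)^30) = 20.53789.

20.5379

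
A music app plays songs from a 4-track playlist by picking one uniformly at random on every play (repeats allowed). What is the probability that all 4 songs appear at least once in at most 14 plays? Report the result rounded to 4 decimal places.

By inclusion–exclusion over which songs are missing,
P(all seen) = Σ_{j=0}^{4} (-1)^j C(4,j)((4-j)/4)^14
= 1.00000 - 0.07127 + 0.00037 - 0.00000 + 0.00000
= 0.92909.

0.9291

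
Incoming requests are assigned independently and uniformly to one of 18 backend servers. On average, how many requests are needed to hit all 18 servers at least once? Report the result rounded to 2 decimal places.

After k distinct servers have appeared, the next request gives a new one with probability (18-k)/18, so the expected wait for the (k+1)-th is 18/(18-k).
E[T] = 18/18 + 18/17 + 18/16 + ... + 18/2 + 18/1 = 18·H_{18}.
H_{18} = 3.495, so E[T] = 62.912.

62.91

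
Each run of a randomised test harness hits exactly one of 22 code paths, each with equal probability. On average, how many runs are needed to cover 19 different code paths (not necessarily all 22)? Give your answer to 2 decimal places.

With k distinct code paths already seen, the next new one arrives after an expected 22/(22-k) runs.
Sum over k = 0,...,18: E = 22/22 + 22/21 + 22/20 + ... + 22/5 + 22/4 = 40.865.

40.86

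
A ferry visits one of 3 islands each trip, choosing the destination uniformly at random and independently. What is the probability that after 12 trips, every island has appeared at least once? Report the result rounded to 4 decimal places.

0.9769

Let A_i be the event that island i is missing after 12 trips. By inclusion–exclusion on the A_i,
P(all seen) = Σ_{j=0}^{3} (-1)^j C(3,j)((3-j)/3)^12
= 1.00000 - 0.02312 + 0.00001 - 0.00000
= 0.97688.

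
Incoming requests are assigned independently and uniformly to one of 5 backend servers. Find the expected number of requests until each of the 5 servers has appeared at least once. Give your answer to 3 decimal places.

11.417

The wait to go from k to k+1 distinct servers is geometric with mean 5/(5-k).
E[T] = 5/5 + 5/4 + 5/3 + 5/2 + 5/1 = 5·H_{5}.
H_{5} = 2.2833, so E[T] = 11.4167.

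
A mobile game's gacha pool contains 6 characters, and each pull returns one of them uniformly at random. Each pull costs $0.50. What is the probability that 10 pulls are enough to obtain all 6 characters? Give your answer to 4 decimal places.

0.2718

Let A_i be the event that character i is missing after 10 pulls. By inclusion–exclusion on the A_i,
P(all seen) = Σ_{j=0}^{6} (-1)^j C(6,j)((6-j)/6)^10
= 1.00000 - 0.96903 + 0.26012 - 0.01953 + 0.00025 - 0.00000 + 0.00000
= 0.27181.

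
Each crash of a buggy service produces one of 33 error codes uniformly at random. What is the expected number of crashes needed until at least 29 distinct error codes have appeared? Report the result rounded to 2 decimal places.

66.18

Going from k to k+1 distinct takes a geometric number of crashes with mean 33/(33-k).
Sum over k = 0,...,28: E = 33/33 + 33/32 + 33/31 + ... + 33/6 + 33/5 = 66.180.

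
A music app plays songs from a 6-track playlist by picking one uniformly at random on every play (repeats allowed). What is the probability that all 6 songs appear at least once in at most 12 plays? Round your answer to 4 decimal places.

By inclusion–exclusion over which songs are missing,
P(all seen) = Σ_{j=0}^{6} (-1)^j C(6,j)((6-j)/6)^12
= 1.00000 - 0.67294 + 0.11561 - 0.00488 + 0.00003 - 0.00000 + 0.00000
= 0.43782.

0.4378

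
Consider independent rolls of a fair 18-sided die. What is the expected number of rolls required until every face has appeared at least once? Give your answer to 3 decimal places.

62.912

After k distinct faces have appeared, the next roll gives a new one with probability (18-k)/18, so the expected wait for the (k+1)-th is 18/(18-k).
E[T] = 18/18 + 18/17 + 18/16 + ... + 18/2 + 18/1 = 18·H_{18}.
H_{18} = 3.4951, so E[T] = 62.9119.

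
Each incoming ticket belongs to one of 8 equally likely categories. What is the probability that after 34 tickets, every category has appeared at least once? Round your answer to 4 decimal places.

0.9162

Let A_i be the event that category i is missing after 34 tickets. By inclusion–exclusion on the A_i,
P(all seen) = Σ_{j=0}^{8} (-1)^j C(8,j)((8-j)/8)^34
= 1.00000 - 0.08538 + 0.00158 - 0.00001 + 0.00000 - 0.00000 + 0.00000 - 0.00000 + 0.00000
= 0.91619.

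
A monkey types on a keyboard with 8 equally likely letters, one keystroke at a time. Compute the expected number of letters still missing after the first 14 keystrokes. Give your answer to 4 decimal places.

For each letter, P(unseen after 14) = (7/8)^14 = 0.15421.
By linearity of expectation, E[unseen] = 8·(7/8)^14 = 1.23368.

1.2337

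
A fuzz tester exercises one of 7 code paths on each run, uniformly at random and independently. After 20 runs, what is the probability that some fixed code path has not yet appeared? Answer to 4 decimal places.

0.0458

Each run misses the fixed code path with probability (7-1)/7 = 6/7, independently.
P(still missing after 20) = (6/7)^20 = 0.04582.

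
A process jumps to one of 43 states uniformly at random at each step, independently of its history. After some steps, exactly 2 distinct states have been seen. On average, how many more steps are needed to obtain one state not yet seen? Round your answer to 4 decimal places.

Each step yields a new state with probability (43-2)/43 = 41/43, so the wait is geometric with mean 43/41.
E = 43/41 = 1.04878.

1.0488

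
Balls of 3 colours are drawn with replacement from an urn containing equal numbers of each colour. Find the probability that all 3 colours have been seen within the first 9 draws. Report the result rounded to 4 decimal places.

Let A_i be the event that colour i is missing after 9 draws. By inclusion–exclusion on the A_i,
P(all seen) = Σ_{j=0}^{3} (-1)^j C(3,j)((3-j)/3)^9
= 1.00000 - 0.07804 + 0.00015 - 0.00000
= 0.92212.

0.9221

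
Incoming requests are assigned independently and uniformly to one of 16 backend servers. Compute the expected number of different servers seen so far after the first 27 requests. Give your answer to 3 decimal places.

13.199

For each server, P(seen in 27 requests) = 1 - (15/16)^27 = 0.8249.
By linearity of expectation, E[distinct seen] = 16·(1 - (15/16)^27) = 13.1988.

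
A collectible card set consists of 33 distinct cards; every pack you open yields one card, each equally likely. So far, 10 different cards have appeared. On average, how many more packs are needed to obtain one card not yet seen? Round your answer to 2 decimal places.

1.43

Each pack yields a new card with probability (33-10)/33 = 23/33, so the wait is geometric with mean 33/23.
E = 33/23 = 1.435.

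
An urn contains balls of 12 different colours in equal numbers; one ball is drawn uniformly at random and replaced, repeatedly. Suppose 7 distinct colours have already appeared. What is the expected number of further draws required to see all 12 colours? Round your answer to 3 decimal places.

27.400

From k distinct to k+1 distinct takes on average 12/(12-k) draws.
Sum over k = 7,...,11: E = 12/5 + 12/4 + 12/3 + 12/2 + 12/1 = 27.4000.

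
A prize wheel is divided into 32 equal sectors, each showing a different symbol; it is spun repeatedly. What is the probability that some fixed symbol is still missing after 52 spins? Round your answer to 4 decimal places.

On each spin the fixed symbol fails to appear with probability 31/32.
P(still missing after 52) = (31/32)^52 = 0.19187.

0.1919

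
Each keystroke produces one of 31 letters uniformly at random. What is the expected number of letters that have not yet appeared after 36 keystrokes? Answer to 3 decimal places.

9.522

For each letter, P(unseen after 36) = (30/31)^36 = 0.3071.
By linearity of expectation, E[unseen] = 31·(30/31)^36 = 9.5215.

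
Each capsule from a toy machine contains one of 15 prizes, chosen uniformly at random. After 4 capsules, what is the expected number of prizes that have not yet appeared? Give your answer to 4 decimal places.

For each prize, P(unseen after 4) = (14/15)^4 = 0.75883.
By linearity of expectation, E[unseen] = 15·(14/15)^4 = 11.38252.

11.3825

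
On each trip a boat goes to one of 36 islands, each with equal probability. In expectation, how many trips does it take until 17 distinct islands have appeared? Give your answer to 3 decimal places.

22.566

With k distinct islands already seen, the next new one arrives after an expected 36/(36-k) trips.
Sum over k = 0,...,16: E = 36/36 + 36/35 + 36/34 + ... + 36/21 + 36/20 = 22.5655.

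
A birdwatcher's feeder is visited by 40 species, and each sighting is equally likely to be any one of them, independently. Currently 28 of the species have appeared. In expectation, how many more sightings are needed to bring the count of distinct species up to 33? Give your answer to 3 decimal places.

20.414

From k distinct to k+1 distinct takes on average 40/(40-k) sightings.
Sum over k = 28,...,32: E = 40/12 + 40/11 + 40/10 + 40/9 + 40/8 = 20.4141.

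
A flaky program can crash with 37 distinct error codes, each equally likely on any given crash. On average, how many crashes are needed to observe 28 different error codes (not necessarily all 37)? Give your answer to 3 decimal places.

50.787

With k distinct error codes already seen, the next new one arrives after an expected 37/(37-k) crashes.
Sum over k = 0,...,27: E = 37/37 + 37/36 + 37/35 + ... + 37/11 + 37/10 = 50.7869.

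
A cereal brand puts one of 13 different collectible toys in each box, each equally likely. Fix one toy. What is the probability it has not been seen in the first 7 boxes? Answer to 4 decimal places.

On each box the fixed toy fails to appear with probability 12/13.
P(still missing after 7) = (12/13)^7 = 0.57104.

0.5710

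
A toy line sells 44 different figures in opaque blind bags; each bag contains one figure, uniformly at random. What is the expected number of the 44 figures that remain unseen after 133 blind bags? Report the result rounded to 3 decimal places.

For each figure, P(unseen after 133) = (43/44)^133 = 0.0470.
By linearity of expectation, E[unseen] = 44·(43/44)^133 = 2.0680.

2.068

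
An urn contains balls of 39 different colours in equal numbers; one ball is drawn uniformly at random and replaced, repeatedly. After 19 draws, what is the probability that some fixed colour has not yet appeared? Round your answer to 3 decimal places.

Each draw misses the fixed colour with probability (39-1)/39 = 38/39, independently.
P(still missing after 19) = (38/39)^19 = 0.6105.

0.610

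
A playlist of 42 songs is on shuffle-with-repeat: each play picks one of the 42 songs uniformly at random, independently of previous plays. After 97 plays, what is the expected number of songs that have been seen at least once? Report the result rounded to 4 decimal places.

37.9440

For each song, P(seen in 97 plays) = 1 - (41/42)^97 = 0.90343.
By linearity of expectation, E[distinct seen] = 42·(1 - (41/42)^97) = 37.94396.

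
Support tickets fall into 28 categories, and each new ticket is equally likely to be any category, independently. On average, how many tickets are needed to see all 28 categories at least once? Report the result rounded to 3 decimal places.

After k distinct categories have appeared, the next ticket gives a new one with probability (28-k)/28, so the expected wait for the (k+1)-th is 28/(28-k).
E[T] = 28/28 + 28/27 + 28/26 + ... + 28/2 + 28/1 = 28·H_{28}.
H_{28} = 3.9272, so E[T] = 109.9608.

109.961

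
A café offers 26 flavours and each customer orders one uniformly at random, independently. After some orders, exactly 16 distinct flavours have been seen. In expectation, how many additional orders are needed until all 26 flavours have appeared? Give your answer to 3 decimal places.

From k distinct to k+1 distinct takes on average 26/(26-k) orders.
Sum over k = 16,...,25: E = 26/10 + 26/9 + 26/8 + ... + 26/2 + 26/1 = 76.1532.

76.153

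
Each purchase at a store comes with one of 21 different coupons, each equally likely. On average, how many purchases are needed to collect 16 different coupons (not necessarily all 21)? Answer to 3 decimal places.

28.603

With k distinct coupons already seen, the next new one arrives after an expected 21/(21-k) purchases.
Sum over k = 0,...,15: E = 21/21 + 21/20 + 21/19 + ... + 21/7 + 21/6 = 28.6025.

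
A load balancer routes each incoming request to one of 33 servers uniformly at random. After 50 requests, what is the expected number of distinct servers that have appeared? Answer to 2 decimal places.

25.92

For each server, P(seen in 50 requests) = 1 - (32/33)^50 = 0.785.
By linearity of expectation, E[distinct seen] = 33·(1 - (32/33)^50) = 25.915.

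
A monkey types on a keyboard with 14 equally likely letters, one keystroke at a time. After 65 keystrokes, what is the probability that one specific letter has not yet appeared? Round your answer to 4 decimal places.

0.0081

On each keystroke the fixed letter fails to appear with probability 13/14.
P(still missing after 65) = (13/14)^65 = 0.00809.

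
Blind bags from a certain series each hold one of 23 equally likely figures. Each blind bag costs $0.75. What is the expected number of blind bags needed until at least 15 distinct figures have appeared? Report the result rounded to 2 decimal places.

With k distinct figures already seen, the next new one arrives after an expected 23/(23-k) blind bags.
Sum over k = 0,...,14: E = 23/23 + 23/22 + 23/21 + ... + 23/10 + 23/9 = 23.378.

23.38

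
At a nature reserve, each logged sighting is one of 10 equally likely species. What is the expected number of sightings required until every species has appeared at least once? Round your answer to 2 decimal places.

29.29

The wait to go from k to k+1 distinct species is geometric with mean 10/(10-k).
E[T] = 10/10 + 10/9 + 10/8 + ... + 10/2 + 10/1 = 10·H_{10}.
H_{10} = 2.929, so E[T] = 29.290.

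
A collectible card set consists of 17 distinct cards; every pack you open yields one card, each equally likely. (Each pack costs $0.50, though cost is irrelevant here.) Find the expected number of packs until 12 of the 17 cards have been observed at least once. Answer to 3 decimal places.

With k distinct cards already seen, the next new one arrives after an expected 17/(17-k) packs.
Sum over k = 0,...,11: E = 17/17 + 17/16 + 17/15 + ... + 17/7 + 17/6 = 19.6557.

19.656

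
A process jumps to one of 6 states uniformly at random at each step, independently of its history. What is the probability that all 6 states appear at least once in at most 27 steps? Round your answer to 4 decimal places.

0.9566

Let A_i be the event that state i is missing after 27 steps. By inclusion–exclusion on the A_i,
P(all seen) = Σ_{j=0}^{6} (-1)^j C(6,j)((6-j)/6)^27
= 1.00000 - 0.04368 + 0.00026 - 0.00000 + 0.00000 - 0.00000 + 0.00000
= 0.95659.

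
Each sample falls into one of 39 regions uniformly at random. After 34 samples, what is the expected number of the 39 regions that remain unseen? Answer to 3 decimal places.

For each region, P(unseen after 34) = (38/39)^34 = 0.4135.
By linearity of expectation, E[unseen] = 39·(38/39)^34 = 16.1254.

16.125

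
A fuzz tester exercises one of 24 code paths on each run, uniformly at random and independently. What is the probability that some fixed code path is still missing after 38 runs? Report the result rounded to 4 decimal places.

0.1984

On each run the fixed code path fails to appear with probability 23/24.
P(still missing after 38) = (23/24)^38 = 0.19844.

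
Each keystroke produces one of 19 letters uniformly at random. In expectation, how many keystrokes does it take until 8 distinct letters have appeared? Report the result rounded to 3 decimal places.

10.029

Going from k to k+1 distinct takes a geometric number of keystrokes with mean 19/(19-k).
Sum over k = 0,...,7: E = 19/19 + 19/18 + 19/17 + ... + 19/13 + 19/12 = 10.0294.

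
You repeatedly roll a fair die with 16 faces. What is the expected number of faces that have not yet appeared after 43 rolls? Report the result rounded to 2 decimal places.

1.00

For each face, P(unseen after 43) = (15/16)^43 = 0.062.
By linearity of expectation, E[unseen] = 16·(15/16)^43 = 0.997.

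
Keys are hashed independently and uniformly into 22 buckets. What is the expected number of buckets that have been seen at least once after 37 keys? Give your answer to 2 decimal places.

18.07

For each bucket, P(seen in 37 keys) = 1 - (21/22)^37 = 0.821.
By linearity of expectation, E[distinct seen] = 22·(1 - (21/22)^37) = 18.065.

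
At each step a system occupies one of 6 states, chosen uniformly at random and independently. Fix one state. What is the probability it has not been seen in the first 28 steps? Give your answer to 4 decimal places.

0.0061

Each step misses the fixed state with probability (6-1)/6 = 5/6, independently.
P(still missing after 28) = (5/6)^28 = 0.00607.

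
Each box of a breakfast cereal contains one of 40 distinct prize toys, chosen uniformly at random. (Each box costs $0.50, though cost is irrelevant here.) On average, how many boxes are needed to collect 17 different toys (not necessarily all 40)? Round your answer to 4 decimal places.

21.7701

With k distinct toys already seen, the next new one arrives after an expected 40/(40-k) boxes.
Sum over k = 0,...,16: E = 40/40 + 40/39 + 40/38 + ... + 40/25 + 40/24 = 21.77006.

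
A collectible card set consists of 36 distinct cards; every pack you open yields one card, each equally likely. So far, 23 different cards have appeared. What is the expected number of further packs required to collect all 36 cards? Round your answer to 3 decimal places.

The wait to go from k to k+1 distinct cards is geometric with mean 36/(36-k).
Sum over k = 23,...,35: E = 36/13 + 36/12 + 36/11 + ... + 36/2 + 36/1 = 114.4848.

114.485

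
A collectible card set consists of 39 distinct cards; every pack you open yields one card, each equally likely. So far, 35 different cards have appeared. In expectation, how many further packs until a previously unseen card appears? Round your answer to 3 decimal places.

Each pack yields a new card with probability (39-35)/39 = 4/39, so the wait is geometric with mean 39/4.
E = 39/4 = 9.7500.

9.750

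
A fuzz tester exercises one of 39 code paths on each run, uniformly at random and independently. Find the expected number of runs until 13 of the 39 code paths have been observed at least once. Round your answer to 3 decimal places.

Going from k to k+1 distinct takes a geometric number of runs with mean 39/(39-k).
Sum over k = 0,...,12: E = 39/39 + 39/38 + 39/37 + ... + 39/28 + 39/27 = 15.5658.

15.566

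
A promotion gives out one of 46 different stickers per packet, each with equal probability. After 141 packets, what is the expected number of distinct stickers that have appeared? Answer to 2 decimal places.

For each sticker, P(seen in 141 packets) = 1 - (45/46)^141 = 0.955.
By linearity of expectation, E[distinct seen] = 46·(1 - (45/46)^141) = 43.926.

43.93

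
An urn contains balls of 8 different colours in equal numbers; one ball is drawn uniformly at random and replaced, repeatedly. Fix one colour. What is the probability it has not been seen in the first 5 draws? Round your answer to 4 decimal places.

0.5129

Each draw misses the fixed colour with probability (8-1)/8 = 7/8, independently.
P(still missing after 5) = (7/8)^5 = 0.51291.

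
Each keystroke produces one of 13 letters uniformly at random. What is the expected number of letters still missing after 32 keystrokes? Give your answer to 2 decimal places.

For each letter, P(unseen after 32) = (12/13)^32 = 0.077.
By linearity of expectation, E[unseen] = 13·(12/13)^32 = 1.004.

1.00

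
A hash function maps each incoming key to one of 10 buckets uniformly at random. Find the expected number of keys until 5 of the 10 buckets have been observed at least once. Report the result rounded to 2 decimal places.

Going from k to k+1 distinct takes a geometric number of keys with mean 10/(10-k).
Sum over k = 0,...,4: E = 10/10 + 10/9 + 10/8 + 10/7 + 10/6 = 6.456.

6.46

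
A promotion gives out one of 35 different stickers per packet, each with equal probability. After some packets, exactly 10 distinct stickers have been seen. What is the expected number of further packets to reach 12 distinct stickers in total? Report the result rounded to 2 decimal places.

2.86

The wait to go from k to k+1 distinct stickers is geometric with mean 35/(35-k).
Sum over k = 10,...,11: E = 35/25 + 35/24 = 2.858.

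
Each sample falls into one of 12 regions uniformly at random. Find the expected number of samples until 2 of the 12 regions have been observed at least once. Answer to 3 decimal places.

2.091

With k distinct regions already seen, the next new one arrives after an expected 12/(12-k) samples.
Sum over k = 0,...,1: E = 12/12 + 12/11 = 2.0909.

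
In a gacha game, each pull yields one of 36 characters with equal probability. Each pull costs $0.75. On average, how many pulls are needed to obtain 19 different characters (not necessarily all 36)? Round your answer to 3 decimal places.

With k distinct characters already seen, the next new one arrives after an expected 36/(36-k) pulls.
Sum over k = 0,...,18: E = 36/36 + 36/35 + 36/34 + ... + 36/19 + 36/18 = 26.4602.

26.460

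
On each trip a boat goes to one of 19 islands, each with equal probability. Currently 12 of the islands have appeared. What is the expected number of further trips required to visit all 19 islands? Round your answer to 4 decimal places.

From k distinct to k+1 distinct takes on average 19/(19-k) trips.
Sum over k = 12,...,18: E = 19/7 + 19/6 + 19/5 + ... + 19/2 + 19/1 = 49.26429.

49.2643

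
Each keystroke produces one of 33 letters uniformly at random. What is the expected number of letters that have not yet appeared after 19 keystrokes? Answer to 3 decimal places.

18.391

For each letter, P(unseen after 19) = (32/33)^19 = 0.5573.
By linearity of expectation, E[unseen] = 33·(32/33)^19 = 18.3907.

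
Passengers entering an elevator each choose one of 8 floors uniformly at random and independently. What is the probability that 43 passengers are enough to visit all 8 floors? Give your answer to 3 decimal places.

Let A_i be the event that floor i is missing after 43 passengers. By inclusion–exclusion on the A_i,
P(all seen) = Σ_{j=0}^{8} (-1)^j C(8,j)((8-j)/8)^43
= 1.0000 - 0.0257 + 0.0001 - 0.0000 + 0.0000 - 0.0000 + 0.0000 - 0.0000 + 0.0000
= 0.9744.

0.974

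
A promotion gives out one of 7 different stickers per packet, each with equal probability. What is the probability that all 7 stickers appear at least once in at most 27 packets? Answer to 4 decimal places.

0.8933

Let A_i be the event that sticker i is missing after 27 packets. By inclusion–exclusion on the A_i,
P(all seen) = Σ_{j=0}^{7} (-1)^j C(7,j)((7-j)/7)^27
= 1.00000 - 0.10903 + 0.00238 - 0.00001 + 0.00000 - 0.00000 + 0.00000 - 0.00000
= 0.89334.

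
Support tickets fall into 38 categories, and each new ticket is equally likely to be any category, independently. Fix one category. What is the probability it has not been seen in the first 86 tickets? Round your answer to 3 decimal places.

Each ticket misses the fixed category with probability (38-1)/38 = 37/38, independently.
P(still missing after 86) = (37/38)^86 = 0.1009.

0.101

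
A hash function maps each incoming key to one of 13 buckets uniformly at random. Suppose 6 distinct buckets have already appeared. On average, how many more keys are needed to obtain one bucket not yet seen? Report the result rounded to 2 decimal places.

1.86

Each key yields a new bucket with probability (13-6)/13 = 7/13, so the wait is geometric with mean 13/7.
E = 13/7 = 1.857.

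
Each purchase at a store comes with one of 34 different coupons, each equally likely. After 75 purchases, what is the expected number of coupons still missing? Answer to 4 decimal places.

For each coupon, P(unseen after 75) = (33/34)^75 = 0.10657.
By linearity of expectation, E[unseen] = 34·(33/34)^75 = 3.62331.

3.6233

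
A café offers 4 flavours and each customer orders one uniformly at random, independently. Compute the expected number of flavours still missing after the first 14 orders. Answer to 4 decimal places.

For each flavour, P(unseen after 14) = (3/4)^14 = 0.01782.
By linearity of expectation, E[unseen] = 4·(3/4)^14 = 0.07127.

0.0713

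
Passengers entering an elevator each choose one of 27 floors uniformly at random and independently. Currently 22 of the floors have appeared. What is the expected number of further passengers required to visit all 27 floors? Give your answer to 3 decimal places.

61.650

With k distinct floors already seen, the next new one takes an expected 27/(27-k) passengers.
Sum over k = 22,...,26: E = 27/5 + 27/4 + 27/3 + 27/2 + 27/1 = 61.6500.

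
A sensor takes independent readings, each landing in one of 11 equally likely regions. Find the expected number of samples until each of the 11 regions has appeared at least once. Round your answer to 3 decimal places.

33.219

After k distinct regions have appeared, the next sample gives a new one with probability (11-k)/11, so the expected wait for the (k+1)-th is 11/(11-k).
E[T] = 11/11 + 11/10 + 11/9 + ... + 11/2 + 11/1 = 11·H_{11}.
H_{11} = 3.0199, so E[T] = 33.2187.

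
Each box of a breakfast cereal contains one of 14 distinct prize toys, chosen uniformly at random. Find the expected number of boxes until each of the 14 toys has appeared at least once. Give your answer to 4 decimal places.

45.5219

The wait to go from k to k+1 distinct toys is geometric with mean 14/(14-k).
E[T] = 14/14 + 14/13 + 14/12 + ... + 14/2 + 14/1 = 14·H_{14}.
H_{14} = 3.25156, so E[T] = 45.52187.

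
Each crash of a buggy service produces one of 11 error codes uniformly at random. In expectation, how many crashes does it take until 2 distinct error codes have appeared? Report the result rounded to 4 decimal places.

2.1000

Going from k to k+1 distinct takes a geometric number of crashes with mean 11/(11-k).
Sum over k = 0,...,1: E = 11/11 + 11/10 = 2.10000.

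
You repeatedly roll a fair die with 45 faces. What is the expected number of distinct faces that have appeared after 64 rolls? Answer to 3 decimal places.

34.320

For each face, P(seen in 64 rolls) = 1 - (44/45)^64 = 0.7627.
By linearity of expectation, E[distinct seen] = 45·(1 - (44/45)^64) = 34.3197.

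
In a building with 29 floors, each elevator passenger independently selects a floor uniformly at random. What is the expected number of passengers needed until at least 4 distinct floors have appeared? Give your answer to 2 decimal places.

4.23

With k distinct floors already seen, the next new one arrives after an expected 29/(29-k) passengers.
Sum over k = 0,...,3: E = 29/29 + 29/28 + 29/27 + 29/26 = 4.225.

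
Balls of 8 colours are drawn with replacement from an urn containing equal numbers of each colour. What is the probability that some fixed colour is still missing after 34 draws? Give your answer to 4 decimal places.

0.0107

On each draw the fixed colour fails to appear with probability 7/8.
P(still missing after 34) = (7/8)^34 = 0.01067.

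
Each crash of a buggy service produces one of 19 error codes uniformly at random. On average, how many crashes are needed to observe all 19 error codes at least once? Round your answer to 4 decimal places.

67.4071

Split into phases: going from k distinct to k+1 distinct takes on average 19/(19-k) crashes.
E[T] = 19/19 + 19/18 + 19/17 + ... + 19/2 + 19/1 = 19·H_{19}.
H_{19} = 3.54774, so E[T] = 67.40705.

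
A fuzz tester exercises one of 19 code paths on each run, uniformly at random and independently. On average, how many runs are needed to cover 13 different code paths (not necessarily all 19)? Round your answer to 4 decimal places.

20.8571

Going from k to k+1 distinct takes a geometric number of runs with mean 19/(19-k).
Sum over k = 0,...,12: E = 19/19 + 19/18 + 19/17 + ... + 19/8 + 19/7 = 20.85705.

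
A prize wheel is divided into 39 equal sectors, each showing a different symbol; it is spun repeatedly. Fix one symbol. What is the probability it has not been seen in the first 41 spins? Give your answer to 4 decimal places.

0.3447

On each spin the fixed symbol fails to appear with probability 38/39.
P(still missing after 41) = (38/39)^41 = 0.34473.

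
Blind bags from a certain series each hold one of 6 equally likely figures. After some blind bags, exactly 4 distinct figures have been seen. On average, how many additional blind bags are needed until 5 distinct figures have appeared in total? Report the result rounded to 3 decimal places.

With k distinct figures already seen, the next new one takes an expected 6/(6-k) blind bags.
Only the k = 4 term is needed: E = 6/2 = 3.0000.

3.000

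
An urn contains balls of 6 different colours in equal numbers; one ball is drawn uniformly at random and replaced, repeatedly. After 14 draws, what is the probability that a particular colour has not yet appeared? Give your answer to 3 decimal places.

Each draw misses the fixed colour with probability (6-1)/6 = 5/6, independently.
P(still missing after 14) = (5/6)^14 = 0.0779.

0.078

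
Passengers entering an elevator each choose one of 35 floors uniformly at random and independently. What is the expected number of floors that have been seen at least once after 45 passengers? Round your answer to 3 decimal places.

25.504

For each floor, P(seen in 45 passengers) = 1 - (34/35)^45 = 0.7287.
By linearity of expectation, E[distinct seen] = 35·(1 - (34/35)^45) = 25.5036.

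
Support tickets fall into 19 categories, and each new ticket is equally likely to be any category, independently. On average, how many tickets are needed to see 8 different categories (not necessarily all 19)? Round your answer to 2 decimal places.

With k distinct categories already seen, the next new one arrives after an expected 19/(19-k) tickets.
Sum over k = 0,...,7: E = 19/19 + 19/18 + 19/17 + ... + 19/13 + 19/12 = 10.029.

10.03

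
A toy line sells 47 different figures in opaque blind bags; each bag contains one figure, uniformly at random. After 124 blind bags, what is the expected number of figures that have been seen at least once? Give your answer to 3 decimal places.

43.735

For each figure, P(seen in 124 blind bags) = 1 - (46/47)^124 = 0.9305.
By linearity of expectation, E[distinct seen] = 47·(1 - (46/47)^124) = 43.7346.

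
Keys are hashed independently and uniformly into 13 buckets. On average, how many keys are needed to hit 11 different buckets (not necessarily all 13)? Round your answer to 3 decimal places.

21.842

With k distinct buckets already seen, the next new one arrives after an expected 13/(13-k) keys.
Sum over k = 0,...,10: E = 13/13 + 13/12 + 13/11 + ... + 13/4 + 13/3 = 21.8417.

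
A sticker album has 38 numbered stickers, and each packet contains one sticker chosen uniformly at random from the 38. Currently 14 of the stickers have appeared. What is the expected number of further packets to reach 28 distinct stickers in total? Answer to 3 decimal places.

With k distinct stickers already seen, the next new one takes an expected 38/(38-k) packets.
Sum over k = 14,...,27: E = 38/24 + 38/23 + 38/22 + ... + 38/12 + 38/11 = 32.1856.

32.186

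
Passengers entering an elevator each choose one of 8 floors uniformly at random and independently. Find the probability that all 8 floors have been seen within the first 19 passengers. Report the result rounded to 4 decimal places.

0.4783

Let A_i be the event that floor i is missing after 19 passengers. By inclusion–exclusion on the A_i,
P(all seen) = Σ_{j=0}^{8} (-1)^j C(8,j)((8-j)/8)^19
= 1.00000 - 0.63277 + 0.11839 - 0.00741 + 0.00013 - 0.00000 + 0.00000 - 0.00000 + 0.00000
= 0.47835.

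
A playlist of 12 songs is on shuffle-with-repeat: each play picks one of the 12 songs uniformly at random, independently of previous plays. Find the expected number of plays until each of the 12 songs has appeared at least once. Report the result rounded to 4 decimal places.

37.2385

The wait to go from k to k+1 distinct songs is geometric with mean 12/(12-k).
E[T] = 12/12 + 12/11 + 12/10 + ... + 12/2 + 12/1 = 12·H_{12}.
H_{12} = 3.10321, so E[T] = 37.23853.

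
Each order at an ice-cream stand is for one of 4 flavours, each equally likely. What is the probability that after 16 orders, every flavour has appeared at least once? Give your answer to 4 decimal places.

By inclusion–exclusion over which flavours are missing,
P(all seen) = Σ_{j=0}^{4} (-1)^j C(4,j)((4-j)/4)^16
= 1.00000 - 0.04009 + 0.00009 - 0.00000 + 0.00000
= 0.96000.

0.9600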